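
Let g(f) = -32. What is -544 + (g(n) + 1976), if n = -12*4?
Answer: 1400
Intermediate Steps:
n = -48
-544 + (g(n) + 1976) = -544 + (-32 + 1976) = -544 + 1944 = 1400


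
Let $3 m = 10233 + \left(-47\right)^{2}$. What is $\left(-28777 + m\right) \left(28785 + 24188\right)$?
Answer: $- \frac{3914121997}{3} \approx -1.3047 \cdot 10^{9}$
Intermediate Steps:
$m = \frac{12442}{3}$ ($m = \frac{10233 + \left(-47\right)^{2}}{3} = \frac{10233 + 2209}{3} = \frac{1}{3} \cdot 12442 = \frac{12442}{3} \approx 4147.3$)
$\left(-28777 + m\right) \left(28785 + 24188\right) = \left(-28777 + \frac{12442}{3}\right) \left(28785 + 24188\right) = \left(- \frac{73889}{3}\right) 52973 = - \frac{3914121997}{3}$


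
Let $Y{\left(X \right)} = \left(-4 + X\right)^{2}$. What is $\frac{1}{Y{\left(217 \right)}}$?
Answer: $\frac{1}{45369} \approx 2.2041 \cdot 10^{-5}$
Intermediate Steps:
$\frac{1}{Y{\left(217 \right)}} = \frac{1}{\left(-4 + 217\right)^{2}} = \frac{1}{213^{2}} = \frac{1}{45369}$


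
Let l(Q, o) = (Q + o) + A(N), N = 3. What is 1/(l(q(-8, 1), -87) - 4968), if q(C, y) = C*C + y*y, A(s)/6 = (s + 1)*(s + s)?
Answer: -1/4846 ≈ -0.00020636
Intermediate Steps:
A(s) = 12*s*(1 + s) (A(s) = 6*((s + 1)*(s + s)) = 6*((1 + s)*(2*s)) = 6*(2*s*(1 + s)) = 12*s*(1 + s))
q(C, y) = C² + y²
l(Q, o) = 144 + Q + o (l(Q, o) = (Q + o) + 12*3*(1 + 3) = (Q + o) + 12*3*4 = (Q + o) + 144 = 144 + Q + o)
1/(l(q(-8, 1), -87) - 4968) = 1/((144 + ((-8)² + 1²) - 87) - 4968) = 1/((144 + (64 + 1) - 87) - 4968) = 1/((144 + 65 - 87) - 4968) = 1/(122 - 4968) = 1/(-4846) = -1/4846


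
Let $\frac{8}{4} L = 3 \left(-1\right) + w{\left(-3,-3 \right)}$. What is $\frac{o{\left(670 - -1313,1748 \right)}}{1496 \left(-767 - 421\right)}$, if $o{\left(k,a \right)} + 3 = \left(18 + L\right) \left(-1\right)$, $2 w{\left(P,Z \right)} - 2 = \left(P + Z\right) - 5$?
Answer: $\frac{23}{2369664} \approx 9.706 \cdot 10^{-6}$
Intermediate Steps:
$w{\left(P,Z \right)} = - \frac{3}{2} + \frac{P}{2} + \frac{Z}{2}$ ($w{\left(P,Z \right)} = 1 + \frac{\left(P + Z\right) - 5}{2} = 1 + \frac{-5 + P + Z}{2} = 1 + \left(- \frac{5}{2} + \frac{P}{2} + \frac{Z}{2}\right) = - \frac{3}{2} + \frac{P}{2} + \frac{Z}{2}$)
$L = - \frac{15}{4}$ ($L = \frac{3 \left(-1\right) + \left(- \frac{3}{2} + \frac{1}{2} \left(-3\right) + \frac{1}{2} \left(-3\right)\right)}{2} = \frac{-3 - \frac{9}{2}}{2} = \frac{1}{2} \left(- \frac{15}{2}\right) = - \frac{15}{4} \approx -3.75$)
$o{\left(k,a \right)} = - \frac{69}{4}$ ($o{\left(k,a \right)} = -3 + \left(18 - \frac{15}{4}\right) \left(-1\right) = -3 + \frac{57}{4} \left(-1\right) = -3 - \frac{57}{4} = - \frac{69}{4}$)
$\frac{o{\left(670 - -1313,1748 \right)}}{1496 \left(-767 - 421\right)} = - \frac{69}{4 \cdot 1496 \left(-767 - 421\right)} = - \frac{69}{4 \cdot 1496 \left(-1188\right)} = - \frac{69}{4 \left(-1777248\right)} = \left(- \frac{69}{4}\right) \left(- \frac{1}{1777248}\right) = \frac{23}{2369664}$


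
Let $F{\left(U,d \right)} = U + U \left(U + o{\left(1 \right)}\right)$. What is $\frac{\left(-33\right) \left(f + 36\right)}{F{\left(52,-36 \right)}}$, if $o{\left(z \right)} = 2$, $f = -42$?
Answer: $\frac{9}{130} \approx 0.069231$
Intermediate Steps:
$F{\left(U,d \right)} = U + U \left(2 + U\right)$ ($F{\left(U,d \right)} = U + U \left(U + 2\right) = U + U \left(2 + U\right)$)
$\frac{\left(-33\right) \left(f + 36\right)}{F{\left(52,-36 \right)}} = \frac{\left(-33\right) \left(-42 + 36\right)}{52 \left(3 + 52\right)} = \frac{\left(-33\right) \left(-6\right)}{52 \cdot 55} = \frac{198}{2860} = 198 \cdot \frac{1}{2860} = \frac{9}{130}$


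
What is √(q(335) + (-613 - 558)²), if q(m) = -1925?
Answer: 2*√342329 ≈ 1170.2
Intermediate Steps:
√(q(335) + (-613 - 558)²) = √(-1925 + (-613 - 558)²) = √(-1925 + (-1171)²) = √(-1925 + 1371241) = √1369316 = 2*√342329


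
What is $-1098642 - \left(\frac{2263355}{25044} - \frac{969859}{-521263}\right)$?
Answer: $- \frac{14343437696209385}{13054510572} \approx -1.0987 \cdot 10^{6}$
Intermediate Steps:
$-1098642 - \left(\frac{2263355}{25044} - \frac{969859}{-521263}\right) = -1098642 - \left(2263355 \cdot \frac{1}{25044} - - \frac{969859}{521263}\right) = -1098642 - \left(\frac{2263355}{25044} + \frac{969859}{521263}\right) = -1098642 - \frac{1204092366161}{13054510572} = - \frac{14343437696209385}{13054510572}$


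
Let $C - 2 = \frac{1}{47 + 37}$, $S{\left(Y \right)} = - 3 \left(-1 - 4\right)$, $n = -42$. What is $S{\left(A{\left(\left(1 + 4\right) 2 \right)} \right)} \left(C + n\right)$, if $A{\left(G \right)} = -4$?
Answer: $- \frac{16795}{28} \approx -599.82$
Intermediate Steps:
$S{\left(Y \right)} = 15$ ($S{\left(Y \right)} = \left(-3\right) \left(-5\right) = 15$)
$C = \frac{169}{84}$ ($C = 2 + \frac{1}{47 + 37} = 2 + \frac{1}{84} = \frac{169}{84} \approx 2.0119$)
$S{\left(A{\left(\left(1 + 4\right) 2 \right)} \right)} \left(C + n\right) = 15 \left(\frac{169}{84} - 42\right) = 15 \left(- \frac{3359}{84}\right) = - \frac{16795}{28}$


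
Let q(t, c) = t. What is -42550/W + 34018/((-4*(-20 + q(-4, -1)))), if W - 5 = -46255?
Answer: 426329/1200 ≈ 355.27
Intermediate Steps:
W = -46250 (W = 5 - 46255 = -46250)
-42550/W + 34018/((-4*(-20 + q(-4, -1)))) = -42550/(-46250) + 34018/((-4*(-20 - 4))) = -42550*(-1/46250) + 34018/((-4*(-24))) = 23/25 + 34018/96 = 23/25 + 34018*(1/96) = 23/25 + 17009/48 = 426329/1200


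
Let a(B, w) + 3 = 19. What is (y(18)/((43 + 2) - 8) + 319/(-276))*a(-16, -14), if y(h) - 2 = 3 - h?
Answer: -61564/2553 ≈ -24.114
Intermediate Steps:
a(B, w) = 16 (a(B, w) = -3 + 19 = 16)
y(h) = 5 - h (y(h) = 2 + (3 - h) = 5 - h)
(y(18)/((43 + 2) - 8) + 319/(-276))*a(-16, -14) = ((5 - 1*18)/((43 + 2) - 8) + 319/(-276))*16 = ((5 - 18)/(45 - 8) + 319*(-1/276))*16 = (-13/37 - 319/276)*16 = -15391/10212*16 = -61564/2553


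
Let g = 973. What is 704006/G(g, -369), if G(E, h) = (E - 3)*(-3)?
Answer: -352003/1455 ≈ -241.93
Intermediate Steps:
G(E, h) = 9 - 3*E (G(E, h) = (-3 + E)*(-3) = 9 - 3*E)
704006/G(g, -369) = 704006/(9 - 3*973) = 704006/(9 - 2919) = 704006/(-2910) = 704006*(-1/2910) = -352003/1455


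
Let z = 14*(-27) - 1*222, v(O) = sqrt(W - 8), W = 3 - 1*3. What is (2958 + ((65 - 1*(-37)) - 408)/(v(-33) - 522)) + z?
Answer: 160673967/68123 + 153*I*sqrt(2)/68123 ≈ 2358.6 + 0.0031762*I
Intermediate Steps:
W = 0 (W = 3 - 3 = 0)
v(O) = 2*I*sqrt(2) (v(O) = sqrt(0 - 8) = sqrt(-8) = 2*I*sqrt(2))
z = -600 (z = -378 - 222 = -600)
(2958 + ((65 - 1*(-37)) - 408)/(v(-33) - 522)) + z = (2958 + ((65 - 1*(-37)) - 408)/(2*I*sqrt(2) - 522)) - 600 = (2958 + ((65 + 37) - 408)/(-522 + 2*I*sqrt(2))) - 600 = (2958 + (102 - 408)/(-522 + 2*I*sqrt(2))) - 600 = (2958 - 306/(-522 + 2*I*sqrt(2))) - 600 = 2358 - 306/(-522 + 2*I*sqrt(2))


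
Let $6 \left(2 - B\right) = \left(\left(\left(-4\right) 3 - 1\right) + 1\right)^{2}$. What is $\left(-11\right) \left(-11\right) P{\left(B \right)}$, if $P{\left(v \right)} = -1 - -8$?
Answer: $847$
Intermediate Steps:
$B = -22$ ($B = 2 - \frac{\left(\left(\left(-4\right) 3 - 1\right) + 1\right)^{2}}{6} = 2 - \frac{\left(\left(-12 - 1\right) + 1\right)^{2}}{6} = 2 - \frac{\left(-13 + 1\right)^{2}}{6} = 2 - \frac{\left(-12\right)^{2}}{6} = 2 - 24 = -22$)
$P{\left(v \right)} = 7$ ($P{\left(v \right)} = -1 + 8 = 7$)
$\left(-11\right) \left(-11\right) P{\left(B \right)} = \left(-11\right) \left(-11\right) 7 = 121 \cdot 7 = 847$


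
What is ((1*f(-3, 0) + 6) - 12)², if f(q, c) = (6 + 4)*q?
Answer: 1296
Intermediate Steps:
f(q, c) = 10*q
((1*f(-3, 0) + 6) - 12)² = ((1*(10*(-3)) + 6) - 12)² = ((1*(-30) + 6) - 12)² = ((-30 + 6) - 12)² = (-24 - 12)² = (-36)² = 1296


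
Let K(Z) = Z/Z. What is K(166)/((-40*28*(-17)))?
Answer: 1/19040 ≈ 5.2521e-5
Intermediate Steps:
K(Z) = 1
K(166)/((-40*28*(-17))) = 1/(-40*28*(-17)) = 1/(-1120*(-17)) = 1/19040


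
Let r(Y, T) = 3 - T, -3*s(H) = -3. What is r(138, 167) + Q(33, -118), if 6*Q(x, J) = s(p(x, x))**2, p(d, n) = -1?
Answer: -983/6 ≈ -163.83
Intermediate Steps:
s(H) = 1 (s(H) = -1/3*(-3) = 1)
Q(x, J) = 1/6 (Q(x, J) = (1/6)*1**2 = (1/6)*1 = 1/6)
r(138, 167) + Q(33, -118) = (3 - 1*167) + 1/6 = (3 - 167) + 1/6 = -164 + 1/6 = -983/6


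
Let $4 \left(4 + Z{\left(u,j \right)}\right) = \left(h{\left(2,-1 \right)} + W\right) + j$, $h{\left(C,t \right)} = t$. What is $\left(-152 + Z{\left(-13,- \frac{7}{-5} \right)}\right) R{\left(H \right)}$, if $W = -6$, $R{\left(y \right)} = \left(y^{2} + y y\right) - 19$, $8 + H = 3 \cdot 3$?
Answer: $\frac{13379}{5} \approx 2675.8$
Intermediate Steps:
$H = 1$ ($H = -8 + 3 \cdot 3 = -8 + 9 = 1$)
$R{\left(y \right)} = -19 + 2 y^{2}$ ($R{\left(y \right)} = \left(y^{2} + y^{2}\right) - 19 = 2 y^{2} - 19 = -19 + 2 y^{2}$)
$Z{\left(u,j \right)} = - \frac{23}{4} + \frac{j}{4}$ ($Z{\left(u,j \right)} = -4 + \frac{\left(-1 - 6\right) + j}{4} = -4 + \frac{-7 + j}{4} = -4 + \left(- \frac{7}{4} + \frac{j}{4}\right) = - \frac{23}{4} + \frac{j}{4}$)
$\left(-152 + Z{\left(-13,- \frac{7}{-5} \right)}\right) R{\left(H \right)} = \left(-152 - \left(\frac{23}{4} - \frac{\left(-7\right) \frac{1}{-5}}{4}\right)\right) \left(-19 + 2 \cdot 1^{2}\right) = \left(-152 - \left(\frac{23}{4} - \frac{\left(-7\right) \left(- \frac{1}{5}\right)}{4}\right)\right) \left(-19 + 2 \cdot 1\right) = \left(-152 + \left(- \frac{23}{4} + \frac{1}{4} \cdot \frac{7}{5}\right)\right) \left(-19 + 2\right) = \left(-152 + \left(- \frac{23}{4} + \frac{7}{20}\right)\right) \left(-17\right) = \left(-152 - \frac{27}{5}\right) \left(-17\right) = \left(- \frac{787}{5}\right) \left(-17\right) = \frac{13379}{5}$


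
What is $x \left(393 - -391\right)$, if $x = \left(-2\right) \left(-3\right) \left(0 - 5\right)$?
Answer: $-23520$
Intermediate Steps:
$x = -30$ ($x = 6 \left(0 - 5\right) = 6 \left(-5\right) = -30$)
$x \left(393 - -391\right) = - 30 \left(393 - -391\right) = - 30 \left(393 + 391\right) = \left(-30\right) 784 = -23520$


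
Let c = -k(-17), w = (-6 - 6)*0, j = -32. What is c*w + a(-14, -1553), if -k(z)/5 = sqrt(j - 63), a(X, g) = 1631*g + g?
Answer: -2534496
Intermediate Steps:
a(X, g) = 1632*g
w = 0 (w = -12*0 = 0)
k(z) = -5*I*sqrt(95) (k(z) = -5*sqrt(-32 - 63) = -5*I*sqrt(95))
c = 5*I*sqrt(95) (c = -(-5)*I*sqrt(95) = 5*I*sqrt(95) ≈ 48.734*I)
c*w + a(-14, -1553) = (5*I*sqrt(95))*0 + 1632*(-1553) = 0 - 2534496 = -2534496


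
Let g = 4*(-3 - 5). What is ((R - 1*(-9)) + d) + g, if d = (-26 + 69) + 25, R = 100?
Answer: 145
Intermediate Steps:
g = -32 (g = 4*(-8) = -32)
d = 68 (d = 43 + 25 = 68)
((R - 1*(-9)) + d) + g = ((100 - 1*(-9)) + 68) - 32 = ((100 + 9) + 68) - 32 = (109 + 68) - 32 = 177 - 32 = 145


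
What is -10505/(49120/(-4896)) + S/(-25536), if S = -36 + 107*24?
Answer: 683987207/653296 ≈ 1047.0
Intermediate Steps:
S = 2532 (S = -36 + 2568 = 2532)
-10505/(49120/(-4896)) + S/(-25536) = -10505/(49120/(-4896)) + 2532/(-25536) = -10505/(49120*(-1/4896)) + 2532*(-1/25536) = -10505/(-1535/153) - 211/2128 = -10505*(-153/1535) - 211/2128 = 321453/307 - 211/2128 = 683987207/653296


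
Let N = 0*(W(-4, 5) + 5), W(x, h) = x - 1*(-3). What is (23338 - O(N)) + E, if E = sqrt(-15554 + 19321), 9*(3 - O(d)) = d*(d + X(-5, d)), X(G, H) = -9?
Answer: 23335 + sqrt(3767) ≈ 23396.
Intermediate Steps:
W(x, h) = 3 + x (W(x, h) = x + 3 = 3 + x)
N = 0 (N = 0*((3 - 4) + 5) = 0*(-1 + 5) = 0*4 = 0)
O(d) = 3 - d*(-9 + d)/9 (O(d) = 3 - d*(d - 9)/9 = 3 - d*(-9 + d)/9)
E = sqrt(3767) ≈ 61.376
(23338 - O(N)) + E = (23338 - (3 + 0 - 1/9*0**2)) + sqrt(3767) = (23338 - (3 + 0 - 1/9*0)) + sqrt(3767) = (23338 - (3 + 0 + 0)) + sqrt(3767) = (23338 - 1*3) + sqrt(3767) = (23338 - 3) + sqrt(3767) = 23335 + sqrt(3767)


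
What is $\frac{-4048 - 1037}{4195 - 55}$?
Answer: $- \frac{113}{92} \approx -1.2283$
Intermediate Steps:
$\frac{-4048 - 1037}{4195 - 55} = - \frac{5085}{4140} = \left(-5085\right) \frac{1}{4140} = - \frac{113}{92}$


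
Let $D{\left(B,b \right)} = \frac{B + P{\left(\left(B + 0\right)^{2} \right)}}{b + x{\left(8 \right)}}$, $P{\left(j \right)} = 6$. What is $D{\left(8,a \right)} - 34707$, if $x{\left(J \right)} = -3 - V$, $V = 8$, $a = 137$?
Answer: $- \frac{312362}{9} \approx -34707.0$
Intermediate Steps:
$x{\left(J \right)} = -11$ ($x{\left(J \right)} = -3 - 8 = -11$)
$D{\left(B,b \right)} = \frac{6 + B}{-11 + b}$ ($D{\left(B,b \right)} = \frac{B + 6}{b - 11} = \frac{6 + B}{-11 + b}$)
$D{\left(8,a \right)} - 34707 = \frac{6 + 8}{-11 + 137} - 34707 = \frac{1}{126} \cdot 14 - 34707 = \frac{1}{9} - 34707 = - \frac{312362}{9}$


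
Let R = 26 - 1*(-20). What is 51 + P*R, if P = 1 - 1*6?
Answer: -179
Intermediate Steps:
R = 46 (R = 26 + 20 = 46)
P = -5 (P = 1 - 6 = -5)
51 + P*R = 51 - 5*46 = 51 - 230 = -179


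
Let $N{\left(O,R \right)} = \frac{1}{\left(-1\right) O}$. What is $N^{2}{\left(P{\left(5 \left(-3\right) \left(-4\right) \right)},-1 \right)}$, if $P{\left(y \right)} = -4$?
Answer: $\frac{1}{16} \approx 0.0625$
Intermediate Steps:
$N{\left(O,R \right)} = - \frac{1}{O}$
$N^{2}{\left(P{\left(5 \left(-3\right) \left(-4\right) \right)},-1 \right)} = \left(- \frac{1}{-4}\right)^{2} = \left(\left(-1\right) \left(- \frac{1}{4}\right)\right)^{2} = \left(\frac{1}{4}\right)^{2} = \frac{1}{16}$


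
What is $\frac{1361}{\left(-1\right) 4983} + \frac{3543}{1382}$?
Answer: $\frac{15773867}{6886506} \approx 2.2905$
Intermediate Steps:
$\frac{1361}{\left(-1\right) 4983} + \frac{3543}{1382} = \frac{1361}{-4983} + 3543 \cdot \frac{1}{1382} = 1361 \left(- \frac{1}{4983}\right) + \frac{3543}{1382} = - \frac{1361}{4983} + \frac{3543}{1382} = \frac{15773867}{6886506}$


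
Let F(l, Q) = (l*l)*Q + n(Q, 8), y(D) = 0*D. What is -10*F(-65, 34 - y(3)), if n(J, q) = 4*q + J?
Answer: -1437160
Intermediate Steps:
n(J, q) = J + 4*q
y(D) = 0
F(l, Q) = 32 + Q + Q*l**2 (F(l, Q) = (l*l)*Q + (Q + 4*8) = l**2*Q + (Q + 32) = Q*l**2 + (32 + Q) = 32 + Q + Q*l**2)
-10*F(-65, 34 - y(3)) = -10*(32 + (34 - 1*0) + (34 - 1*0)*(-65)**2) = -10*(32 + (34 + 0) + (34 + 0)*4225) = -10*(32 + 34 + 34*4225) = -10*(32 + 34 + 143650) = -10*143716 = -1437160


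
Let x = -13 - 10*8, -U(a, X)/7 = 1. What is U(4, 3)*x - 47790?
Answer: -47139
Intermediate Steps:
U(a, X) = -7 (U(a, X) = -7*1 = -7)
x = -93 (x = -13 - 80 = -93)
U(4, 3)*x - 47790 = -7*(-93) - 47790 = 651 - 47790 = -47139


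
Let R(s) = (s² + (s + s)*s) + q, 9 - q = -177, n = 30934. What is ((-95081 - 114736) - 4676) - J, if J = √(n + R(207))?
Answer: -214493 - √159667 ≈ -2.1489e+5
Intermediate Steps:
q = 186 (q = 9 - 1*(-177) = 9 + 177 = 186)
R(s) = 186 + 3*s² (R(s) = (s² + (s + s)*s) + 186 = (s² + (2*s)*s) + 186 = (s² + 2*s²) + 186 = 3*s² + 186 = 186 + 3*s²)
J = √159667 (J = √(30934 + (186 + 3*207²)) = √(30934 + (186 + 3*42849)) = √(30934 + (186 + 128547)) = √(30934 + 128733) = √159667 ≈ 399.58)
((-95081 - 114736) - 4676) - J = ((-95081 - 114736) - 4676) - √159667 = (-209817 - 4676) - √159667 = -214493 - √159667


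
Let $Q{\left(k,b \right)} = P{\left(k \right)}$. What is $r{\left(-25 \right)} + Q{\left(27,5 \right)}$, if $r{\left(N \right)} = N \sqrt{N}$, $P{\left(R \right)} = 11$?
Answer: $11 - 125 i \approx 11.0 - 125.0 i$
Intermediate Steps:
$r{\left(N \right)} = N^{\frac{3}{2}}$
$Q{\left(k,b \right)} = 11$
$r{\left(-25 \right)} + Q{\left(27,5 \right)} = \left(-25\right)^{\frac{3}{2}} + 11 = - 125 i + 11 = 11 - 125 i$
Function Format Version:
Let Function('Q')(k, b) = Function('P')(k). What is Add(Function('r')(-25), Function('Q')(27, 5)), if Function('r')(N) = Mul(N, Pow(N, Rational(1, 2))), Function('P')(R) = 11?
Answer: Add(11, Mul(-125, I)) ≈ Add(11.000, Mul(-125.00, I))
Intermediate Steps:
Function('r')(N) = Pow(N, Rational(3, 2))
Function('Q')(k, b) = 11
Add(Function('r')(-25), Function('Q')(27, 5)) = Add(Pow(-25, Rational(3, 2)), 11) = Add(Mul(-125, I), 11) = Add(11, Mul(-125, I))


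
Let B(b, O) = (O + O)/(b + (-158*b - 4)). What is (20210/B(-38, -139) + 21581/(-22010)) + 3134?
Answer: -1316429551599/3059390 ≈ -4.3029e+5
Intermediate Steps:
B(b, O) = 2*O/(-4 - 157*b) (B(b, O) = (2*O)/(b + (-4 - 158*b)) = (2*O)/(-4 - 157*b) = 2*O/(-4 - 157*b))
(20210/B(-38, -139) + 21581/(-22010)) + 3134 = (20210/((-2*(-139)/(4 + 157*(-38)))) + 21581/(-22010)) + 3134 = (20210/((-2*(-139)/(4 - 5966))) + 21581*(-1/22010)) + 3134 = (20210/((-2*(-139)/(-5962))) - 21581/22010) + 3134 = (20210/((-2*(-139)*(-1/5962))) - 21581/22010) + 3134 = (20210/(-139/2981) - 21581/22010) + 3134 = (20210*(-2981/139) - 21581/22010) + 3134 = (-60246010/139 - 21581/22010) + 3134 = -1326017679859/3059390 + 3134 = -1316429551599/3059390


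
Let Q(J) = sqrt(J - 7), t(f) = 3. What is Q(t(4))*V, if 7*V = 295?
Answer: 590*I/7 ≈ 84.286*I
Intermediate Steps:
Q(J) = sqrt(-7 + J)
V = 295/7 (V = (1/7)*295 = 295/7 ≈ 42.143)
Q(t(4))*V = sqrt(-7 + 3)*(295/7) = sqrt(-4)*(295/7) = (2*I)*(295/7) = 590*I/7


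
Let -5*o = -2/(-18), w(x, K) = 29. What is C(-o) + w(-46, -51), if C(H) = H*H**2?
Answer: 2642626/91125 ≈ 29.000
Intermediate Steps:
o = -1/45 (o = -(-2)/(5*(-18)) = -(-2)*(-1)/(5*18) = -1/5*1/9 = -1/45 ≈ -0.022222)
C(H) = H**3
C(-o) + w(-46, -51) = (-1*(-1/45))**3 + 29 = (1/45)**3 + 29 = 1/91125 + 29 = 2642626/91125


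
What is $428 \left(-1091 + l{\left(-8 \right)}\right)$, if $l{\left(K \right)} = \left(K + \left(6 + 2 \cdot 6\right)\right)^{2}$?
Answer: $-424148$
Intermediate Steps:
$l{\left(K \right)} = \left(18 + K\right)^{2}$ ($l{\left(K \right)} = \left(K + \left(6 + 12\right)\right)^{2} = \left(K + 18\right)^{2} = \left(18 + K\right)^{2}$)
$428 \left(-1091 + l{\left(-8 \right)}\right) = 428 \left(-1091 + \left(18 - 8\right)^{2}\right) = 428 \left(-1091 + 10^{2}\right) = 428 \left(-1091 + 100\right) = 428 \left(-991\right) = -424148$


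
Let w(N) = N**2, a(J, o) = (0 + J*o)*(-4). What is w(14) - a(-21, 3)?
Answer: -56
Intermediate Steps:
a(J, o) = -4*J*o (a(J, o) = (J*o)*(-4) = -4*J*o)
w(14) - a(-21, 3) = 14**2 - (-4)*(-21)*3 = 196 - 1*252 = 196 - 252 = -56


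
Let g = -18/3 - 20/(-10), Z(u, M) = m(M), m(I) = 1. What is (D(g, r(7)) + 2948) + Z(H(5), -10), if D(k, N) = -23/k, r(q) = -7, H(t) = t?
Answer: 11819/4 ≈ 2954.8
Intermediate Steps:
Z(u, M) = 1
g = -4 (g = -18*⅓ - 20*(-⅒) = -6 + 2 = -4)
(D(g, r(7)) + 2948) + Z(H(5), -10) = (-23/(-4) + 2948) + 1 = (-23*(-¼) + 2948) + 1 = (23/4 + 2948) + 1 = 11815/4 + 1 = 11819/4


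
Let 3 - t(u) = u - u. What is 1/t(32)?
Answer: ⅓ ≈ 0.33333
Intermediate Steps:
t(u) = 3 (t(u) = 3 - (u - u) = 3 - 1*0 = 3 + 0 = 3)
1/t(32) = 1/3 = ⅓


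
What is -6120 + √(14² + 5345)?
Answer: -6120 + √5541 ≈ -6045.6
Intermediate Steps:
-6120 + √(14² + 5345) = -6120 + √(196 + 5345) = -6120 + √5541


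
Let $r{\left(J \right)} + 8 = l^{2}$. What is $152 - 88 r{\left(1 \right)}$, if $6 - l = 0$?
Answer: $-2312$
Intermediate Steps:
$l = 6$ ($l = 6 - 0 = 6 + 0 = 6$)
$r{\left(J \right)} = 28$ ($r{\left(J \right)} = -8 + 6^{2} = -8 + 36 = 28$)
$152 - 88 r{\left(1 \right)} = 152 - 2464 = -2312$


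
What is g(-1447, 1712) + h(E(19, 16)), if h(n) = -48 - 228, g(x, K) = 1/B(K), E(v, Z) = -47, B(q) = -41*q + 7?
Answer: -19371061/70185 ≈ -276.00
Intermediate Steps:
B(q) = 7 - 41*q
g(x, K) = 1/(7 - 41*K)
h(n) = -276
g(-1447, 1712) + h(E(19, 16)) = -1/(-7 + 41*1712) - 276 = -1/(-7 + 70192) - 276 = -1/70185 - 276 = -19371061/70185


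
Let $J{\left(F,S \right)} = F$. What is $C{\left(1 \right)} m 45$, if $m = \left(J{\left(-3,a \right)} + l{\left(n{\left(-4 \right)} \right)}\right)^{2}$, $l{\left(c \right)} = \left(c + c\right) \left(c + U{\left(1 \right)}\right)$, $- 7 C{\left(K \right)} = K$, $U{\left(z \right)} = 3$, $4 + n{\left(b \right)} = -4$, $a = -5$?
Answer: $-38115$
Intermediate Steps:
$n{\left(b \right)} = -8$ ($n{\left(b \right)} = -4 - 4 = -8$)
$C{\left(K \right)} = - \frac{K}{7}$
$l{\left(c \right)} = 2 c \left(3 + c\right)$ ($l{\left(c \right)} = \left(c + c\right) \left(c + 3\right) = 2 c \left(3 + c\right)$)
$m = 5929$ ($m = \left(-3 + 2 \left(-8\right) \left(3 - 8\right)\right)^{2} = \left(-3 + 2 \left(-8\right) \left(-5\right)\right)^{2} = \left(-3 + 80\right)^{2} = 77^{2} = 5929$)
$C{\left(1 \right)} m 45 = \left(- \frac{1}{7}\right) 1 \cdot 5929 \cdot 45 = \left(- \frac{1}{7}\right) 5929 \cdot 45 = \left(-847\right) 45 = -38115$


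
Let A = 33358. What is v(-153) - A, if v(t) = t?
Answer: -33511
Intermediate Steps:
v(-153) - A = -153 - 1*33358 = -153 - 33358 = -33511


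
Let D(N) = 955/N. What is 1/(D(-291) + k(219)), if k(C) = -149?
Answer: -291/44314 ≈ -0.0065668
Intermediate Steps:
1/(D(-291) + k(219)) = 1/(955/(-291) - 149) = 1/(955*(-1/291) - 149) = 1/(-955/291 - 149) = 1/(-44314/291) = -291/44314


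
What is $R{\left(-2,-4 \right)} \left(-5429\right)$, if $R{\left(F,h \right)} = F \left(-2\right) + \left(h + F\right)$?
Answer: $10858$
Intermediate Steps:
$R{\left(F,h \right)} = h - F$ ($R{\left(F,h \right)} = - 2 F + \left(F + h\right) = h - F$)
$R{\left(-2,-4 \right)} \left(-5429\right) = \left(-4 - -2\right) \left(-5429\right) = \left(-4 + 2\right) \left(-5429\right) = \left(-2\right) \left(-5429\right) = 10858$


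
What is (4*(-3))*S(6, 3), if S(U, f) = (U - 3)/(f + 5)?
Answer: -9/2 ≈ -4.5000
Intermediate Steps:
S(U, f) = (-3 + U)/(5 + f)
(4*(-3))*S(6, 3) = (4*(-3))*((-3 + 6)/(5 + 3)) = -12*3/8 = -9/2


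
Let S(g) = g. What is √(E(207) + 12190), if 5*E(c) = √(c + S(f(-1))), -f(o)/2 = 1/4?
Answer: √(1219000 + 10*√826)/10 ≈ 110.42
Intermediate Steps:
f(o) = -½ (f(o) = -2/4 = -2*¼ = -½)
E(c) = √(-½ + c)/5 (E(c) = √(c - ½)/5 = √(-½ + c)/5)
√(E(207) + 12190) = √(√(-2 + 4*207)/10 + 12190) = √(√(-2 + 828)/10 + 12190) = √(√826/10 + 12190) = √(12190 + √826/10)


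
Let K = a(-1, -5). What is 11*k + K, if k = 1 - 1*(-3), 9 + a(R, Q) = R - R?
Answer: 35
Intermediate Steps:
a(R, Q) = -9 (a(R, Q) = -9 + (R - R) = -9 + 0 = -9)
K = -9
k = 4 (k = 1 + 3 = 4)
11*k + K = 11*4 - 9 = 44 - 9 = 35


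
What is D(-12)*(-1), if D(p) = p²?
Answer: -144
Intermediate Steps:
D(-12)*(-1) = (-12)²*(-1) = 144*(-1) = -144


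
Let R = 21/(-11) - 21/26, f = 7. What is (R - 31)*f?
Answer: -67501/286 ≈ -236.02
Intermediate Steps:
R = -777/286 (R = 21*(-1/11) - 21*1/26 = -21/11 - 21/26 = -777/286 ≈ -2.7168)
(R - 31)*f = (-777/286 - 31)*7 = -9643/286*7 = -67501/286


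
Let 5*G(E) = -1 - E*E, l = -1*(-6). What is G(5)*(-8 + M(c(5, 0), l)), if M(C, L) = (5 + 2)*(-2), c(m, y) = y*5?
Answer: 572/5 ≈ 114.40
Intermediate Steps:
c(m, y) = 5*y
l = 6
G(E) = -⅕ - E²/5 (G(E) = (-1 - E*E)/5 = (-1 - E²)/5 = -⅕ - E²/5)
M(C, L) = -14 (M(C, L) = 7*(-2) = -14)
G(5)*(-8 + M(c(5, 0), l)) = (-⅕ - ⅕*5²)*(-8 - 14) = (-⅕ - ⅕*25)*(-22) = (-⅕ - 5)*(-22) = -26/5*(-22) = 572/5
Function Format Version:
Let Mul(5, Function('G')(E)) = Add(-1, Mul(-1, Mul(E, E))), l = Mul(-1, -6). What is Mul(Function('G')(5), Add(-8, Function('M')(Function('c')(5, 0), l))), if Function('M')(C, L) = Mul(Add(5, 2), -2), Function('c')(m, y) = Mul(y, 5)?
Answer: Rational(572, 5) ≈ 114.40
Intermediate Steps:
Function('c')(m, y) = Mul(5, y)
l = 6
Function('G')(E) = Add(Rational(-1, 5), Mul(Rational(-1, 5), Pow(E, 2))) (Function('G')(E) = Mul(Rational(1, 5), Add(-1, Mul(-1, Mul(E, E)))) = Mul(Rational(1, 5), Add(-1, Mul(-1, Pow(E, 2)))) = Add(Rational(-1, 5), Mul(Rational(-1, 5), Pow(E, 2))))
Function('M')(C, L) = -14 (Function('M')(C, L) = Mul(7, -2) = -14)
Mul(Function('G')(5), Add(-8, Function('M')(Function('c')(5, 0), l))) = Mul(Add(Rational(-1, 5), Mul(Rational(-1, 5), Pow(5, 2))), Add(-8, -14)) = Mul(Add(Rational(-1, 5), Mul(Rational(-1, 5), 25)), -22) = Mul(Add(Rational(-1, 5), -5), -22) = Mul(Rational(-26, 5), -22) = Rational(572, 5)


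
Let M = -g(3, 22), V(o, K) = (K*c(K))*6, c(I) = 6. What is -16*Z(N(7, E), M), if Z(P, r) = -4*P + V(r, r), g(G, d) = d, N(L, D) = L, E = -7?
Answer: 13120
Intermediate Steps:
V(o, K) = 36*K (V(o, K) = (K*6)*6 = (6*K)*6 = 36*K)
M = -22 (M = -1*22 = -22)
Z(P, r) = -4*P + 36*r
-16*Z(N(7, E), M) = -16*(-4*7 + 36*(-22)) = -16*(-28 - 792) = -16*(-820) = 13120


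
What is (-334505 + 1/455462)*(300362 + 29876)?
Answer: -25156592354625771/227731 ≈ -1.1047e+11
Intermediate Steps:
(-334505 + 1/455462)*(300362 + 29876) = (-334505 + 1/455462)*330238 = -152354316309/455462*330238 = -25156592354625771/227731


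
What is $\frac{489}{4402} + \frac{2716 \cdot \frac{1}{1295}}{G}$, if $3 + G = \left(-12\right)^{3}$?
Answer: $\frac{154886939}{1409674470} \approx 0.10987$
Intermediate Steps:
$G = -1731$ ($G = -3 + \left(-12\right)^{3} = -3 - 1728 = -1731$)
$\frac{489}{4402} + \frac{2716 \cdot \frac{1}{1295}}{G} = \frac{489}{4402} + \frac{2716 \cdot \frac{1}{1295}}{-1731} = 489 \cdot \frac{1}{4402} + 2716 \cdot \frac{1}{1295} \left(- \frac{1}{1731}\right) = \frac{489}{4402} + \frac{388}{185} \left(- \frac{1}{1731}\right) = \frac{489}{4402} - \frac{388}{320235} = \frac{154886939}{1409674470}$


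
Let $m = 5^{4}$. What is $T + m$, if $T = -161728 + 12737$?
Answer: $-148366$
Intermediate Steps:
$T = -148991$
$m = 625$
$T + m = -148991 + 625 = -148366$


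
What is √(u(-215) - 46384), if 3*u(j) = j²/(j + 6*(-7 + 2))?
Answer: I*√20483079/21 ≈ 215.52*I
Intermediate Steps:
u(j) = j²/(3*(-30 + j)) (u(j) = (j²/(j + 6*(-7 + 2)))/3 = (j²/(j + 6*(-5)))/3 = (j²/(j - 30))/3 = (j²/(-30 + j))/3 = j²/(3*(-30 + j)))
√(u(-215) - 46384) = √((⅓)*(-215)²/(-30 - 215) - 46384) = √((⅓)*46225/(-245) - 46384) = √((⅓)*46225*(-1/245) - 46384) = √(-9245/147 - 46384) = √(-6827693/147) = I*√20483079/21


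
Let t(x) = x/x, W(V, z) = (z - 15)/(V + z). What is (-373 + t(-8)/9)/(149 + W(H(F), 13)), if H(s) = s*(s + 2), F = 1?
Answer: -26848/10719 ≈ -2.5047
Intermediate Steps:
H(s) = s*(2 + s)
W(V, z) = (-15 + z)/(V + z)
t(x) = 1
(-373 + t(-8)/9)/(149 + W(H(F), 13)) = (-373 + 1/9)/(149 + (-15 + 13)/(1*(2 + 1) + 13)) = (-373 + 1*(⅑))/(149 - 2/(1*3 + 13)) = (-373 + ⅑)/(149 - 2/(3 + 13)) = -3356/(9*(149 - 2/16)) = -3356/(9*(149 + (1/16)*(-2))) = -3356/(9*(149 - ⅛)) = -3356/(9*1191/8) = -3356/9*8/1191 = -26848/10719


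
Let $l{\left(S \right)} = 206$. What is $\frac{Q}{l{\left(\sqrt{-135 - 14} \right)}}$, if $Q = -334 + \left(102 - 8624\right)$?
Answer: $- \frac{4428}{103} \approx -42.99$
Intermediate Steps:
$Q = -8856$ ($Q = -334 + \left(102 - 8624\right) = -334 - 8522 = -8856$)
$\frac{Q}{l{\left(\sqrt{-135 - 14} \right)}} = - \frac{8856}{206} = \left(-8856\right) \frac{1}{206} = - \frac{4428}{103}$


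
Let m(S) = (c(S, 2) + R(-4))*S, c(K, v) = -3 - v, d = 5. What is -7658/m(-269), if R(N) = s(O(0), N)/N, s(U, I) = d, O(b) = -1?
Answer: -30632/6725 ≈ -4.5549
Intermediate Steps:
s(U, I) = 5
R(N) = 5/N
m(S) = -25*S/4 (m(S) = ((-3 - 1*2) + 5/(-4))*S = ((-3 - 2) + 5*(-¼))*S = (-5 - 5/4)*S = -25*S/4)
-7658/m(-269) = -7658/((-25/4*(-269))) = -7658/6725/4 = -7658*4/6725 = -30632/6725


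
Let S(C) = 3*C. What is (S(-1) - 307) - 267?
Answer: -577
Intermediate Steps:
(S(-1) - 307) - 267 = (3*(-1) - 307) - 267 = (-3 - 307) - 267 = -310 - 267 = -577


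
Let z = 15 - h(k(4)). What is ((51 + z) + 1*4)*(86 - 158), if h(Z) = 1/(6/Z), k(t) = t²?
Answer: -4848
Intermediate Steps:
h(Z) = Z/6
z = 37/3 (z = 15 - 4²/6 = 15 - 16/6 = 15 - 1*8/3 = 15 - 8/3 = 37/3 ≈ 12.333)
((51 + z) + 1*4)*(86 - 158) = ((51 + 37/3) + 1*4)*(86 - 158) = (190/3 + 4)*(-72) = (202/3)*(-72) = -4848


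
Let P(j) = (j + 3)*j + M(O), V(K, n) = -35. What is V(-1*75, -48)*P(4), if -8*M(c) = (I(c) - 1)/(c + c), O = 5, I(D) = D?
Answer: -3913/4 ≈ -978.25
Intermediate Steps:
M(c) = -(-1 + c)/(16*c) (M(c) = -(c - 1)/(8*(c + c)) = -(-1 + c)/(8*(2*c)) = -(-1 + c)*1/(2*c)/8 = -(-1 + c)/(16*c))
P(j) = -1/20 + j*(3 + j) (P(j) = (j + 3)*j + (1/16)*(1 - 1*5)/5 = (3 + j)*j + (1/16)*(1/5)*(1 - 5) = j*(3 + j) + (1/16)*(1/5)*(-4) = j*(3 + j) - 1/20 = -1/20 + j*(3 + j))
V(-1*75, -48)*P(4) = -35*(-1/20 + 4**2 + 3*4) = -35*(-1/20 + 16 + 12) = -35*559/20 = -3913/4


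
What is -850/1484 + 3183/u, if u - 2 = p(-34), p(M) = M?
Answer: -1187693/11872 ≈ -100.04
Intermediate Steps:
u = -32 (u = 2 - 34 = -32)
-850/1484 + 3183/u = -850/1484 + 3183/(-32) = -850*1/1484 + 3183*(-1/32) = -425/742 - 3183/32 = -1187693/11872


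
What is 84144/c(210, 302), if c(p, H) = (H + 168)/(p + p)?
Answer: 3534048/47 ≈ 75193.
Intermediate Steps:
c(p, H) = (168 + H)/(2*p) (c(p, H) = (168 + H)/((2*p)) = (168 + H)*(1/(2*p)) = (168 + H)/(2*p))
84144/c(210, 302) = 84144/(((½)*(168 + 302)/210)) = 84144/(((½)*(1/210)*470)) = 84144/(47/42) = 84144*(42/47) = 3534048/47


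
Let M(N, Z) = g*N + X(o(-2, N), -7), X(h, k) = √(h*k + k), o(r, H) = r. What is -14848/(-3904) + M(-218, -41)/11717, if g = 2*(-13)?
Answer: 3064092/714737 + √7/11717 ≈ 4.2872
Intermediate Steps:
X(h, k) = √(k + h*k)
g = -26
M(N, Z) = √7 - 26*N (M(N, Z) = -26*N + √(-7*(1 - 2)) = -26*N + √(-7*(-1)) = -26*N + √7 = √7 - 26*N)
-14848/(-3904) + M(-218, -41)/11717 = -14848/(-3904) + (√7 - 26*(-218))/11717 = -14848*(-1/3904) + (√7 + 5668)*(1/11717) = 232/61 + (5668 + √7)*(1/11717) = 232/61 + (5668/11717 + √7/11717) = 3064092/714737 + √7/11717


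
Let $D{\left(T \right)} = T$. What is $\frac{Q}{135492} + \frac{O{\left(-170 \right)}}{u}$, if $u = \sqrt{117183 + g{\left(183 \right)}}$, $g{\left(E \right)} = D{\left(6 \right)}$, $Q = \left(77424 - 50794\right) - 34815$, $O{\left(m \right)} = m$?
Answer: $- \frac{8185}{135492} - \frac{170 \sqrt{13021}}{39063} \approx -0.55701$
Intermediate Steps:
$Q = -8185$ ($Q = 26630 - 34815 = -8185$)
$g{\left(E \right)} = 6$
$u = 3 \sqrt{13021}$ ($u = \sqrt{117183 + 6} = \sqrt{117189} = 3 \sqrt{13021} \approx 342.33$)
$\frac{Q}{135492} + \frac{O{\left(-170 \right)}}{u} = - \frac{8185}{135492} - \frac{170}{3 \sqrt{13021}} = \left(-8185\right) \frac{1}{135492} - 170 \frac{\sqrt{13021}}{39063} = - \frac{8185}{135492} - \frac{170 \sqrt{13021}}{39063}$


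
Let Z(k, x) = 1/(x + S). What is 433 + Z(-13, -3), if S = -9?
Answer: 5195/12 ≈ 432.92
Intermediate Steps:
Z(k, x) = 1/(-9 + x) (Z(k, x) = 1/(x - 9) = 1/(-9 + x))
433 + Z(-13, -3) = 433 + 1/(-9 - 3) = 433 + 1/(-12) = 433 - 1/12 = 5195/12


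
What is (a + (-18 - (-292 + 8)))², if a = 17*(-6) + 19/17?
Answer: 7879249/289 ≈ 27264.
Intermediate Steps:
a = -1715/17 (a = -102 + 19*(1/17) = -102 + 19/17 = -1715/17 ≈ -100.88)
(a + (-18 - (-292 + 8)))² = (-1715/17 + (-18 - (-292 + 8)))² = (-1715/17 + (-18 - 1*(-284)))² = (-1715/17 + (-18 + 284))² = (-1715/17 + 266)² = (2807/17)² = 7879249/289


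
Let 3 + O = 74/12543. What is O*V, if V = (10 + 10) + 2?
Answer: -22330/339 ≈ -65.870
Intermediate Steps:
O = -1015/339 (O = -3 + 74/12543 = -3 + 74*(1/12543) = -3 + 2/339 = -1015/339 ≈ -2.9941)
V = 22 (V = 20 + 2 = 22)
O*V = -1015/339*22 = -22330/339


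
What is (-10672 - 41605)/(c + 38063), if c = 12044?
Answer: -52277/50107 ≈ -1.0433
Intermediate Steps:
(-10672 - 41605)/(c + 38063) = (-10672 - 41605)/(12044 + 38063) = -52277/50107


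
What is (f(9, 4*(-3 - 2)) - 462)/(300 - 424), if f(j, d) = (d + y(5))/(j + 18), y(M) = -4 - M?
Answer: 12503/3348 ≈ 3.7345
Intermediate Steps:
f(j, d) = (-9 + d)/(18 + j) (f(j, d) = (d + (-4 - 1*5))/(j + 18) = (d + (-4 - 5))/(18 + j) = (d - 9)/(18 + j) = (-9 + d)/(18 + j))
(f(9, 4*(-3 - 2)) - 462)/(300 - 424) = ((-9 + 4*(-3 - 2))/(18 + 9) - 462)/(300 - 424) = ((-9 + 4*(-5))/27 - 462)/(-124) = ((-9 - 20)/27 - 462)*(-1/124) = ((1/27)*(-29) - 462)*(-1/124) = (-29/27 - 462)*(-1/124) = -12503/27*(-1/124) = 12503/3348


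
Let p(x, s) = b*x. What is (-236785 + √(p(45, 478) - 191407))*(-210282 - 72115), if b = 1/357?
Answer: 66867373645 - 282397*I*√2710512742/119 ≈ 6.6867e+10 - 1.2355e+8*I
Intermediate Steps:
b = 1/357 ≈ 0.0028011
p(x, s) = x/357
(-236785 + √(p(45, 478) - 191407))*(-210282 - 72115) = (-236785 + √((1/357)*45 - 191407))*(-210282 - 72115) = (-236785 + √(15/119 - 191407))*(-282397) = (-236785 + √(-22777418/119))*(-282397) = (-236785 + I*√2710512742/119)*(-282397) = 66867373645 - 282397*I*√2710512742/119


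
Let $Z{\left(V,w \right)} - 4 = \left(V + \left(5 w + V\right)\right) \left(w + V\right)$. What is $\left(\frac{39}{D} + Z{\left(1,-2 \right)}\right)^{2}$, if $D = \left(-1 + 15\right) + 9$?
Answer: $\frac{99225}{529} \approx 187.57$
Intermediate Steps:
$D = 23$ ($D = 14 + 9 = 23$)
$Z{\left(V,w \right)} = 4 + \left(V + w\right) \left(2 V + 5 w\right)$ ($Z{\left(V,w \right)} = 4 + \left(V + \left(5 w + V\right)\right) \left(w + V\right) = 4 + \left(V + \left(V + 5 w\right)\right) \left(V + w\right) = 4 + \left(2 V + 5 w\right) \left(V + w\right) = 4 + \left(V + w\right) \left(2 V + 5 w\right)$)
$\left(\frac{39}{D} + Z{\left(1,-2 \right)}\right)^{2} = \left(\frac{39}{23} + \left(4 + 2 \cdot 1^{2} + 5 \left(-2\right)^{2} + 7 \cdot 1 \left(-2\right)\right)\right)^{2} = \left(39 \cdot \frac{1}{23} + \left(4 + 2 \cdot 1 + 5 \cdot 4 - 14\right)\right)^{2} = \left(\frac{39}{23} + \left(4 + 2 + 20 - 14\right)\right)^{2} = \left(\frac{39}{23} + 12\right)^{2} = \left(\frac{315}{23}\right)^{2} = \frac{99225}{529}$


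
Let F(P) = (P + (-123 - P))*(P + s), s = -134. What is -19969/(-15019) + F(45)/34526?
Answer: 853862687/518545994 ≈ 1.6466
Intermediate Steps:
F(P) = 16482 - 123*P (F(P) = (P + (-123 - P))*(P - 134) = -123*(-134 + P) = 16482 - 123*P)
-19969/(-15019) + F(45)/34526 = -19969/(-15019) + (16482 - 123*45)/34526 = -19969*(-1/15019) + (16482 - 5535)*(1/34526) = 19969/15019 + 10947*(1/34526) = 19969/15019 + 10947/34526 = 853862687/518545994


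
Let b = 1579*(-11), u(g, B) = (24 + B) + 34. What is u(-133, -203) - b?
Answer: 17224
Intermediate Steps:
u(g, B) = 58 + B
b = -17369
u(-133, -203) - b = (58 - 203) - 1*(-17369) = -145 + 17369 = 17224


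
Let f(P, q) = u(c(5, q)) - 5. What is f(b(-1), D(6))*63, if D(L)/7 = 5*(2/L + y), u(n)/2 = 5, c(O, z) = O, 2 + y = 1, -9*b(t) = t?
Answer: 315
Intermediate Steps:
b(t) = -t/9
y = -1 (y = -2 + 1 = -1)
u(n) = 10 (u(n) = 2*5 = 10)
D(L) = -35 + 70/L (D(L) = 7*(5*(2/L - 1)) = 7*(5*(-1 + 2/L)) = 7*(-5 + 10/L) = -35 + 70/L)
f(P, q) = 5 (f(P, q) = 10 - 5 = 5)
f(b(-1), D(6))*63 = 5*63 = 315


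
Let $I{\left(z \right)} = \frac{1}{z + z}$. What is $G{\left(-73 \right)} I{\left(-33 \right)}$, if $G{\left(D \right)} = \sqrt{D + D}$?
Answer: $- \frac{i \sqrt{146}}{66} \approx - 0.18308 i$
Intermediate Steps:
$I{\left(z \right)} = \frac{1}{2 z}$
$G{\left(D \right)} = \sqrt{2} \sqrt{D}$ ($G{\left(D \right)} = \sqrt{2 D} = \sqrt{2} \sqrt{D}$)
$G{\left(-73 \right)} I{\left(-33 \right)} = \sqrt{2} \sqrt{-73} \frac{1}{2 \left(-33\right)} = \sqrt{2} i \sqrt{73} \cdot \frac{1}{2} \left(- \frac{1}{33}\right) = i \sqrt{146} \left(- \frac{1}{66}\right) = - \frac{i \sqrt{146}}{66}$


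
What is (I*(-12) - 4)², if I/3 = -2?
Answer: 4624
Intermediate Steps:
I = -6 (I = 3*(-2) = -6)
(I*(-12) - 4)² = (-6*(-12) - 4)² = (72 - 4)² = 68² = 4624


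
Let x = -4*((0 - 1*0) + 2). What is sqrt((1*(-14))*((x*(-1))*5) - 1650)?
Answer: I*sqrt(2210) ≈ 47.011*I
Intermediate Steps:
x = -8 (x = -4*((0 + 0) + 2) = -4*(0 + 2) = -4*2 = -8)
sqrt((1*(-14))*((x*(-1))*5) - 1650) = sqrt((1*(-14))*(-8*(-1)*5) - 1650) = sqrt(-112*5 - 1650) = sqrt(-14*40 - 1650) = sqrt(-560 - 1650) = sqrt(-2210) = I*sqrt(2210)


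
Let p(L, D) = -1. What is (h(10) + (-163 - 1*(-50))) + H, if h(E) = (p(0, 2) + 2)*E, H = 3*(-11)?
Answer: -136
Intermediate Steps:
H = -33
h(E) = E (h(E) = (-1 + 2)*E = 1*E = E)
(h(10) + (-163 - 1*(-50))) + H = (10 + (-163 - 1*(-50))) - 33 = (10 + (-163 + 50)) - 33 = (10 - 113) - 33 = -103 - 33 = -136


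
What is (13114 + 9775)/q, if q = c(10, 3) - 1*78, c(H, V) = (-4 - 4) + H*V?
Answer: -22889/56 ≈ -408.73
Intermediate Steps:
c(H, V) = -8 + H*V
q = -56 (q = (-8 + 10*3) - 1*78 = (-8 + 30) - 78 = 22 - 78 = -56)
(13114 + 9775)/q = (13114 + 9775)/(-56) = 22889*(-1/56) = -22889/56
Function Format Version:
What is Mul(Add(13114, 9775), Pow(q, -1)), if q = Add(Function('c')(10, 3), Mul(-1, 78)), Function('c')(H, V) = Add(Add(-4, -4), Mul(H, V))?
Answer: Rational(-22889, 56) ≈ -408.73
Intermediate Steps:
Function('c')(H, V) = Add(-8, Mul(H, V))
q = -56 (q = Add(Add(-8, Mul(10, 3)), Mul(-1, 78)) = Add(Add(-8, 30), -78) = Add(22, -78) = -56)
Mul(Add(13114, 9775), Pow(q, -1)) = Mul(Add(13114, 9775), Pow(-56, -1)) = Mul(22889, Rational(-1, 56)) = Rational(-22889, 56)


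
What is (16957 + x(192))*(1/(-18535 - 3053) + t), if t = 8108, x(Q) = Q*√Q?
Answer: 2968077024371/21588 + 22404544384*√3/1799 ≈ 1.5906e+8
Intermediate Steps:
x(Q) = Q^(3/2)
(16957 + x(192))*(1/(-18535 - 3053) + t) = (16957 + 192^(3/2))*(1/(-18535 - 3053) + 8108) = (16957 + 1536*√3)*(1/(-21588) + 8108) = (16957 + 1536*√3)*(-1/21588 + 8108) = (16957 + 1536*√3)*(175035503/21588) = 2968077024371/21588 + 22404544384*√3/1799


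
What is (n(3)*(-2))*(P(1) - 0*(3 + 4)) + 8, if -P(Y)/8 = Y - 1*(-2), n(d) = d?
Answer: 152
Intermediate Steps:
P(Y) = -16 - 8*Y (P(Y) = -8*(Y - 1*(-2)) = -8*(Y + 2) = -8*(2 + Y) = -16 - 8*Y)
(n(3)*(-2))*(P(1) - 0*(3 + 4)) + 8 = (3*(-2))*((-16 - 8*1) - 0*(3 + 4)) + 8 = -6*((-16 - 8) - 0*7) + 8 = -6*(-24 - 4*0) + 8 = -6*(-24 + 0) + 8 = -6*(-24) + 8 = 144 + 8 = 152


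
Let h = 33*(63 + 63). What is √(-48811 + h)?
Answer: I*√44653 ≈ 211.31*I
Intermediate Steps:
h = 4158 (h = 33*126 = 4158)
√(-48811 + h) = √(-48811 + 4158) = √(-44653) = I*√44653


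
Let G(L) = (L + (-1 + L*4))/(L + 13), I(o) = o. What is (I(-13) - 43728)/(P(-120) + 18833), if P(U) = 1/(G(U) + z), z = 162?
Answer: -784494835/337769962 ≈ -2.3226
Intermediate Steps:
G(L) = (-1 + 5*L)/(13 + L) (G(L) = (L + (-1 + 4*L))/(13 + L) = (-1 + 5*L)/(13 + L))
P(U) = 1/(162 + (-1 + 5*U)/(13 + U)) (P(U) = 1/((-1 + 5*U)/(13 + U) + 162) = 1/(162 + (-1 + 5*U)/(13 + U)))
(I(-13) - 43728)/(P(-120) + 18833) = (-13 - 43728)/((13 - 120)/(2105 + 167*(-120)) + 18833) = -43741/(-107/(2105 - 20040) + 18833) = -43741/(-107/(-17935) + 18833) = -43741/(-1/17935*(-107) + 18833) = -43741/(107/17935 + 18833) = -43741/337769962/17935 = -43741*17935/337769962 = -784494835/337769962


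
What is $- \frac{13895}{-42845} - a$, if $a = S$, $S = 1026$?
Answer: $- \frac{8789015}{8569} \approx -1025.7$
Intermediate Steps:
$a = 1026$
$- \frac{13895}{-42845} - a = - \frac{13895}{-42845} - 1026 = \left(-13895\right) \left(- \frac{1}{42845}\right) - 1026 = \frac{2779}{8569} - 1026 = - \frac{8789015}{8569}$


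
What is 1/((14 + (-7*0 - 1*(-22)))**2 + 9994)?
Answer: 1/11290 ≈ 8.8574e-5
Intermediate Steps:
1/((14 + (-7*0 - 1*(-22)))**2 + 9994) = 1/((14 + (0 + 22))**2 + 9994) = 1/((14 + 22)**2 + 9994) = 1/(36**2 + 9994) = 1/(1296 + 9994) = 1/11290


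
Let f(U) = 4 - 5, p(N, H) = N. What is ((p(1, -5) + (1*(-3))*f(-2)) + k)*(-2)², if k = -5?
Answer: -4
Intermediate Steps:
f(U) = -1
((p(1, -5) + (1*(-3))*f(-2)) + k)*(-2)² = ((1 + (1*(-3))*(-1)) - 5)*(-2)² = ((1 - 3*(-1)) - 5)*4 = ((1 + 3) - 5)*4 = (4 - 5)*4 = -1*4 = -4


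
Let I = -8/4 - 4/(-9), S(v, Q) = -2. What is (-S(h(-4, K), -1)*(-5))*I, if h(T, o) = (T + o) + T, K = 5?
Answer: 140/9 ≈ 15.556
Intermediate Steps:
h(T, o) = o + 2*T
I = -14/9 (I = -8*1/4 - 4*(-1/9) = -2 + 4/9 = -14/9 ≈ -1.5556)
(-S(h(-4, K), -1)*(-5))*I = (-1*(-2)*(-5))*(-14/9) = (2*(-5))*(-14/9) = -10*(-14/9) = 140/9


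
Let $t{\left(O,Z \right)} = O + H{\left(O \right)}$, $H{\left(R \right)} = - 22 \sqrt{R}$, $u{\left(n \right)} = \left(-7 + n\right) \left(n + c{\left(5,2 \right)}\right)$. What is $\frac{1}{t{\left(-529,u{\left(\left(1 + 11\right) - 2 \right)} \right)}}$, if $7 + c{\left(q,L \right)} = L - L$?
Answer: $- \frac{1}{1013} + \frac{22 i}{23299} \approx -0.00098717 + 0.00094425 i$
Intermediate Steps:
$c{\left(q,L \right)} = -7$ ($c{\left(q,L \right)} = -7 + \left(L - L\right) = -7 + 0 = -7$)
$u{\left(n \right)} = \left(-7 + n\right)^{2}$ ($u{\left(n \right)} = \left(-7 + n\right) \left(n - 7\right) = \left(-7 + n\right) \left(-7 + n\right) = \left(-7 + n\right)^{2}$)
$t{\left(O,Z \right)} = O - 22 \sqrt{O}$
$\frac{1}{t{\left(-529,u{\left(\left(1 + 11\right) - 2 \right)} \right)}} = \frac{1}{-529 - 22 \sqrt{-529}} = \frac{1}{-529 - 22 \cdot 23 i} = \frac{1}{-529 - 506 i} = \frac{-529 + 506 i}{535877}$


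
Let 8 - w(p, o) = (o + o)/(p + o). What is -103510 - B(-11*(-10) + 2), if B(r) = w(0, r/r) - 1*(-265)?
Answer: -103781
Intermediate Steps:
w(p, o) = 8 - 2*o/(o + p) (w(p, o) = 8 - (o + o)/(p + o) = 8 - 2*o/(o + p))
B(r) = 271 (B(r) = 2*(3*(r/r) + 4*0)/(r/r + 0) - 1*(-265) = 2*(3*1 + 0)/(1 + 0) + 265 = 2*(3 + 0)/1 + 265 = 2*1*3 + 265 = 6 + 265 = 271)
-103510 - B(-11*(-10) + 2) = -103510 - 1*271 = -103510 - 271 = -103781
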